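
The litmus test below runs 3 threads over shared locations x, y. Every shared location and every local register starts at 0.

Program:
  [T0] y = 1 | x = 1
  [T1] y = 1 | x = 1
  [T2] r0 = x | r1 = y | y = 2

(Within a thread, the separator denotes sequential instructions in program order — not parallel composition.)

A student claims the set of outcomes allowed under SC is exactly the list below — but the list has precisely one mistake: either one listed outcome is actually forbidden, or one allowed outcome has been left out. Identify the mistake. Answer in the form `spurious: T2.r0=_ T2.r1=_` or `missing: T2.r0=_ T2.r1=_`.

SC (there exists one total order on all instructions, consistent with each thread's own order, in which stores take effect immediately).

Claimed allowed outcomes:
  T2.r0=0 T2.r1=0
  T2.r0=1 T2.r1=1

missing: T2.r0=0 T2.r1=1

outcome vector order: (T2.r0,T2.r1)
SC: 3 outcomes — {<0 0>; <0 1>; <1 1>}
SC∖claimed = {<0 1>}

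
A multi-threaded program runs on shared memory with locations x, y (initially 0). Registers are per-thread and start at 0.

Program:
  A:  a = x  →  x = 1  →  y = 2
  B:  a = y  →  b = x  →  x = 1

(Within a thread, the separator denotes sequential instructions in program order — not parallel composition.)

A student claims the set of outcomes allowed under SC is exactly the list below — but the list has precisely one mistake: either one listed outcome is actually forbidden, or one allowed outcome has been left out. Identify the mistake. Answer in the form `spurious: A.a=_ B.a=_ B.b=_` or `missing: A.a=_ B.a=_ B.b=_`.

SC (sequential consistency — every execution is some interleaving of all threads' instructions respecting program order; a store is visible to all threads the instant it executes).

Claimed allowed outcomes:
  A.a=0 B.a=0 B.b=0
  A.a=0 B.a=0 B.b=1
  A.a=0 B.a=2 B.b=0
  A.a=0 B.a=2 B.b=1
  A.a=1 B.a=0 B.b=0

spurious: A.a=0 B.a=2 B.b=0

outcome vector order: (A.a,B.a,B.b)
SC (4): (0,0,0), (0,0,1), (0,2,1), (1,0,0)
claimed∖SC = {(0,2,0)}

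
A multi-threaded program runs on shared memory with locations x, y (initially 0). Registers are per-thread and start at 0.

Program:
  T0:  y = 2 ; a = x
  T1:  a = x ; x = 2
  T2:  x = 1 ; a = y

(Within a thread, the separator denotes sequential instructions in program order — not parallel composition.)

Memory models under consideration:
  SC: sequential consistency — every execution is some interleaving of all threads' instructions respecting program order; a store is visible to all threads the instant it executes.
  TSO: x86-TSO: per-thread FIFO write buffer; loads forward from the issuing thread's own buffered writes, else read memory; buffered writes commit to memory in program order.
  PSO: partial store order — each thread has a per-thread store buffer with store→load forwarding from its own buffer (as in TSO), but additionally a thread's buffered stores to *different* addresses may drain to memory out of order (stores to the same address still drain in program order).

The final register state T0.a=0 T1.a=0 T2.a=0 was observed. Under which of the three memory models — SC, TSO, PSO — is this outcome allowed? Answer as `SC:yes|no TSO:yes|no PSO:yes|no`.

SC:no TSO:yes PSO:yes

outcome vector order: (T0.a,T1.a,T2.a)
under SC → (0,0,2), (0,1,2), (1,0,0), (1,0,2), (1,1,0), (1,1,2), (2,0,0), (2,0,2), (2,1,0), (2,1,2)
under TSO → (0,0,0), (0,0,2), (0,1,0), (0,1,2), (1,0,0), (1,0,2), (1,1,0), (1,1,2), (2,0,0), (2,0,2), (2,1,0), (2,1,2)
under PSO → (0,0,0), (0,0,2), (0,1,0), (0,1,2), (1,0,0), (1,0,2), (1,1,0), (1,1,2), (2,0,0), (2,0,2), (2,1,0), (2,1,2)
target (0,0,0) ∈ {TSO,PSO}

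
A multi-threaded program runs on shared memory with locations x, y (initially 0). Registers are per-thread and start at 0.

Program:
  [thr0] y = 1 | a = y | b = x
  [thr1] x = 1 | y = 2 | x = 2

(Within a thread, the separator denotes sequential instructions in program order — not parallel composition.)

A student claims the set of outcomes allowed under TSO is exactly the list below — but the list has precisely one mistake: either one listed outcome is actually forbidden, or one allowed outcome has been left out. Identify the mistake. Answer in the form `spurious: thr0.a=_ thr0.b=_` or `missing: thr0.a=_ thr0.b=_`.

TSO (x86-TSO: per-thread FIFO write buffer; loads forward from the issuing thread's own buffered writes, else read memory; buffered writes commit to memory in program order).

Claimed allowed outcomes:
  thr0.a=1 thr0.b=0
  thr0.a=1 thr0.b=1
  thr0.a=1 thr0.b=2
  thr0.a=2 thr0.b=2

missing: thr0.a=2 thr0.b=1

outcome vector order: (thr0.a,thr0.b)
[TSO] allowed = {(1,0) (1,1) (1,2) (2,1) (2,2)}
TSO∖claimed = {(2,1)}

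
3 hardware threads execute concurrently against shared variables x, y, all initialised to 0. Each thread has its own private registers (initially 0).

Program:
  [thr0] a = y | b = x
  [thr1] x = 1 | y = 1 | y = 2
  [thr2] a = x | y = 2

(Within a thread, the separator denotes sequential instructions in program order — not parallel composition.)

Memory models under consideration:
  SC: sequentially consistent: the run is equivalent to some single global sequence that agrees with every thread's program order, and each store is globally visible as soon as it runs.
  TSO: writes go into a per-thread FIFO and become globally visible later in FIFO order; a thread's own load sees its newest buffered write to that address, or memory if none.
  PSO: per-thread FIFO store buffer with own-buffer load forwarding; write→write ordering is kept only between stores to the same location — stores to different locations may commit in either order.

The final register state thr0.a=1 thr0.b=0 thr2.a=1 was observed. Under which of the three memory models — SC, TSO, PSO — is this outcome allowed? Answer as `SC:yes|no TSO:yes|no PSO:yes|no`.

outcome vector order: (thr0.a,thr0.b,thr2.a)
under SC → <0 0 0> <0 0 1> <0 1 0> <0 1 1> <1 1 0> <1 1 1> <2 0 0> <2 1 0> <2 1 1>
under TSO → <0 0 0> <0 0 1> <0 1 0> <0 1 1> <1 1 0> <1 1 1> <2 0 0> <2 1 0> <2 1 1>
under PSO → <0 0 0> <0 0 1> <0 1 0> <0 1 1> <1 0 0> <1 0 1> <1 1 0> <1 1 1> <2 0 0> <2 0 1> <2 1 0> <2 1 1>
target <1 0 1> ∈ {PSO}

SC:no TSO:no PSO:yes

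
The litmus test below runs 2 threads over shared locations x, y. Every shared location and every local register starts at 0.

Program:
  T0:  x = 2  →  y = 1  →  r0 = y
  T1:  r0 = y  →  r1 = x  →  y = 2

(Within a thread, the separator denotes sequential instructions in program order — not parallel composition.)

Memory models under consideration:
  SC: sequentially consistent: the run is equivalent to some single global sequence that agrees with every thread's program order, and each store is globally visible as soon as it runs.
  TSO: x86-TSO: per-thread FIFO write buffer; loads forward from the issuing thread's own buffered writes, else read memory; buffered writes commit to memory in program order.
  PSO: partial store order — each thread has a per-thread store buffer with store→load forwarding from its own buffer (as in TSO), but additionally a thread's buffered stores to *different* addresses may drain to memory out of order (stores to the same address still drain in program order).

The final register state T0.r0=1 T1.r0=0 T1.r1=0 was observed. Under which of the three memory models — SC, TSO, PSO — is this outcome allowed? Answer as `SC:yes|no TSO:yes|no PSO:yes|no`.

SC:yes TSO:yes PSO:yes

outcome vector order: (T0.r0,T1.r0,T1.r1)
under SC → <1 0 0>; <1 0 2>; <1 1 2>; <2 0 0>; <2 0 2>; <2 1 2>
under TSO → <1 0 0>; <1 0 2>; <1 1 2>; <2 0 0>; <2 0 2>; <2 1 2>
under PSO → <1 0 0>; <1 0 2>; <1 1 0>; <1 1 2>; <2 0 0>; <2 0 2>; <2 1 0>; <2 1 2>
target <1 0 0> ∈ {SC,TSO,PSO}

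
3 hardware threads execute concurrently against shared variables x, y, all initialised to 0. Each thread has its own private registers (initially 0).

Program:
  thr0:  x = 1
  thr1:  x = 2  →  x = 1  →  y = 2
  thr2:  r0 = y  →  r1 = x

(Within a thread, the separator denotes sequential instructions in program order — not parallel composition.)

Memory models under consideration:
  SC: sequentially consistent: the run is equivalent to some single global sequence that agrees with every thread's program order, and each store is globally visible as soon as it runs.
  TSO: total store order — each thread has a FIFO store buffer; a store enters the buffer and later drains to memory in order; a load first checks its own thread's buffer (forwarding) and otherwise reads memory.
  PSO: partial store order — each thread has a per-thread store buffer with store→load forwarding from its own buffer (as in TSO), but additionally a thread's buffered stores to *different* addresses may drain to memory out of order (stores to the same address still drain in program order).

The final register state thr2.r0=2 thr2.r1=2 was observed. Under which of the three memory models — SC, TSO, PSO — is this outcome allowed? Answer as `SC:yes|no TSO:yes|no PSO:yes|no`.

SC:no TSO:no PSO:yes

outcome vector order: (thr2.r0,thr2.r1)
SC: 4 outcomes — {0/0 0/1 0/2 2/1}
TSO: 4 outcomes — {0/0 0/1 0/2 2/1}
PSO: 6 outcomes — {0/0 0/1 0/2 2/0 2/1 2/2}
target 2/2 ∈ {PSO}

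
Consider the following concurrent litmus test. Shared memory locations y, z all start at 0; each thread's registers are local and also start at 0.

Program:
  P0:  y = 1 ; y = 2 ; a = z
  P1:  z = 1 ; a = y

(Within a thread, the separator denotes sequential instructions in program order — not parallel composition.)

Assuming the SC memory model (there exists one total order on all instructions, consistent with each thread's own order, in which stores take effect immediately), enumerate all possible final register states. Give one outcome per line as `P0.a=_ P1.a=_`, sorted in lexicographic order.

P0.a=0 P1.a=2
P0.a=1 P1.a=0
P0.a=1 P1.a=1
P0.a=1 P1.a=2

outcome vector order: (P0.a,P1.a)
|SC outcomes| = 4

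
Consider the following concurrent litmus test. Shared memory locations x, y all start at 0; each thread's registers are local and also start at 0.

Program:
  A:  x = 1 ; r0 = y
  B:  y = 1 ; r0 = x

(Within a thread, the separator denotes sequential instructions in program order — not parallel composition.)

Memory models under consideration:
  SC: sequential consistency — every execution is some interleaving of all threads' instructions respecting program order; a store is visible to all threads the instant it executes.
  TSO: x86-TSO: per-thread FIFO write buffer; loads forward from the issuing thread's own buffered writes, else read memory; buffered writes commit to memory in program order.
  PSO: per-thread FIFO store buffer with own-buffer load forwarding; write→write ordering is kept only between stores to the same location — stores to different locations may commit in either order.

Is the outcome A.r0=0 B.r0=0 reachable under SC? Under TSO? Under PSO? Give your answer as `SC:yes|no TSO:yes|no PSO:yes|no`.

SC:no TSO:yes PSO:yes

outcome vector order: (A.r0,B.r0)
SC: 3 outcomes — {(0,1); (1,0); (1,1)}
TSO: 4 outcomes — {(0,0); (0,1); (1,0); (1,1)}
PSO: 4 outcomes — {(0,0); (0,1); (1,0); (1,1)}
target (0,0) ∈ {TSO,PSO}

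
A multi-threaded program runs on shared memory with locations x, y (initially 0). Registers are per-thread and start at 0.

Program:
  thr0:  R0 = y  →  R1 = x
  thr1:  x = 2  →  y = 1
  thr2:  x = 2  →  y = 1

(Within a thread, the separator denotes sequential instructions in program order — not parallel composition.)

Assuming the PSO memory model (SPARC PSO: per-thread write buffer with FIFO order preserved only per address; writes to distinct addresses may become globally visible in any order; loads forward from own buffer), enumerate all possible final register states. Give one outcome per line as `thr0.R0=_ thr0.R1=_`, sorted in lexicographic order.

thr0.R0=0 thr0.R1=0
thr0.R0=0 thr0.R1=2
thr0.R0=1 thr0.R1=0
thr0.R0=1 thr0.R1=2

outcome vector order: (thr0.R0,thr0.R1)
|PSO outcomes| = 4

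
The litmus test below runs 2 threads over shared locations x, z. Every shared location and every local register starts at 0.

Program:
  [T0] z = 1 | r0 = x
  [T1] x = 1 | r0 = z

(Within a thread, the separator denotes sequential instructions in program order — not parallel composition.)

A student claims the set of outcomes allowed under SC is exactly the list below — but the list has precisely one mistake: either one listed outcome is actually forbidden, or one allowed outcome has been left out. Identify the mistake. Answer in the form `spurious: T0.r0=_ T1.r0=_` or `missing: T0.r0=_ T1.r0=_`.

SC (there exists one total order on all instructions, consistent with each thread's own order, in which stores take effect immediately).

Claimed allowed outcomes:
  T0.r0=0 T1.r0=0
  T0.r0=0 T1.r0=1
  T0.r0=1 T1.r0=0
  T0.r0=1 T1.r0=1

spurious: T0.r0=0 T1.r0=0

outcome vector order: (T0.r0,T1.r0)
[SC] allowed = {(0,1), (1,0), (1,1)}
claimed∖SC = {(0,0)}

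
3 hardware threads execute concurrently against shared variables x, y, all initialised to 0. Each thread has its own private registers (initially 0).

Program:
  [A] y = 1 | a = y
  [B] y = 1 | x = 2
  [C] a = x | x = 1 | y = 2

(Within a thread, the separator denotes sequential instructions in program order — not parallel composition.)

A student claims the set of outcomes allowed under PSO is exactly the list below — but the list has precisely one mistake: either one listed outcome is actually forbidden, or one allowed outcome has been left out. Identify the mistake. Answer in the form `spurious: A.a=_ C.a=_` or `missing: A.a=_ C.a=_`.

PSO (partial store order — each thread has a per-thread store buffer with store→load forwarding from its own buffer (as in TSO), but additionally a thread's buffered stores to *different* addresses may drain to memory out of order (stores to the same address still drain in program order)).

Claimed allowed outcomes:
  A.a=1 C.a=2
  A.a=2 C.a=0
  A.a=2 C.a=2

missing: A.a=1 C.a=0

outcome vector order: (A.a,C.a)
under PSO → <1 0>; <1 2>; <2 0>; <2 2>
PSO∖claimed = {<1 0>}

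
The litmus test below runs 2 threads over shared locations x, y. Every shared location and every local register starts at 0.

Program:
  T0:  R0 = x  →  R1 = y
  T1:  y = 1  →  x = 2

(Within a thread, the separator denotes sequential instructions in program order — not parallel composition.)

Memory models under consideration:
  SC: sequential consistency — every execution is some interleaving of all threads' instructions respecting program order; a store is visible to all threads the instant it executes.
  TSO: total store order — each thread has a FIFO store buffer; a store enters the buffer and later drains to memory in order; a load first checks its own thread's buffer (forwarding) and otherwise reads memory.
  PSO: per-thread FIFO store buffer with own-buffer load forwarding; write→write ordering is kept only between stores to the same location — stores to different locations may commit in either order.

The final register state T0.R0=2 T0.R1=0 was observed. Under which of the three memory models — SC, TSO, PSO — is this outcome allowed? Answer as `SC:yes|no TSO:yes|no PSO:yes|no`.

SC:no TSO:no PSO:yes

outcome vector order: (T0.R0,T0.R1)
under SC → 0/0; 0/1; 2/1
under TSO → 0/0; 0/1; 2/1
under PSO → 0/0; 0/1; 2/0; 2/1
target 2/0 ∈ {PSO}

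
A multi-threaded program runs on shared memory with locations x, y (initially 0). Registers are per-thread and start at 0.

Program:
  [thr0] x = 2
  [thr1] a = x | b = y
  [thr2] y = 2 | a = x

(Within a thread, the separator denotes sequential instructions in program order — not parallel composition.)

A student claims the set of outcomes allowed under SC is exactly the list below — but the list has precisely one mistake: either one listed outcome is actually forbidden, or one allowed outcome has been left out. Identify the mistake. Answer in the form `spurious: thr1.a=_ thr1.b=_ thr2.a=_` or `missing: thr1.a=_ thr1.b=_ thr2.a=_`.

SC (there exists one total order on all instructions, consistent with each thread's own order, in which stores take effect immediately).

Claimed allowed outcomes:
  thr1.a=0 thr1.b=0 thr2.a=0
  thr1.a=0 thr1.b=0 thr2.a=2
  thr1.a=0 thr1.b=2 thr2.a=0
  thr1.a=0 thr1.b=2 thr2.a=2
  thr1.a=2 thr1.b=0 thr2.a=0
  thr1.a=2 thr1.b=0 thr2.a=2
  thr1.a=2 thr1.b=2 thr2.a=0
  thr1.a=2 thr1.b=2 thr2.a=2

spurious: thr1.a=2 thr1.b=0 thr2.a=0

outcome vector order: (thr1.a,thr1.b,thr2.a)
SC: 7 outcomes — {<0 0 0> <0 0 2> <0 2 0> <0 2 2> <2 0 2> <2 2 0> <2 2 2>}
claimed∖SC = {<2 0 0>}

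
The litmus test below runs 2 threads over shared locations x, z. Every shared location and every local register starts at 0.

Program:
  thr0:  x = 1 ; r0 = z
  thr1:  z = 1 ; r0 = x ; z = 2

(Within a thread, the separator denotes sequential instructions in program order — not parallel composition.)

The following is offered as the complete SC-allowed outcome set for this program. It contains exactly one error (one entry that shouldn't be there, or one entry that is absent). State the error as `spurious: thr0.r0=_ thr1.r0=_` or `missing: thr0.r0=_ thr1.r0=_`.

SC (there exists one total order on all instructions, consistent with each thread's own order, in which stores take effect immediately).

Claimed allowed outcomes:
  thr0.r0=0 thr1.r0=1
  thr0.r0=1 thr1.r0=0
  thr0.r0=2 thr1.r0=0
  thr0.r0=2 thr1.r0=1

outcome vector order: (thr0.r0,thr1.r0)
SC: 5 outcomes — {0/1, 1/0, 1/1, 2/0, 2/1}
SC∖claimed = {1/1}

missing: thr0.r0=1 thr1.r0=1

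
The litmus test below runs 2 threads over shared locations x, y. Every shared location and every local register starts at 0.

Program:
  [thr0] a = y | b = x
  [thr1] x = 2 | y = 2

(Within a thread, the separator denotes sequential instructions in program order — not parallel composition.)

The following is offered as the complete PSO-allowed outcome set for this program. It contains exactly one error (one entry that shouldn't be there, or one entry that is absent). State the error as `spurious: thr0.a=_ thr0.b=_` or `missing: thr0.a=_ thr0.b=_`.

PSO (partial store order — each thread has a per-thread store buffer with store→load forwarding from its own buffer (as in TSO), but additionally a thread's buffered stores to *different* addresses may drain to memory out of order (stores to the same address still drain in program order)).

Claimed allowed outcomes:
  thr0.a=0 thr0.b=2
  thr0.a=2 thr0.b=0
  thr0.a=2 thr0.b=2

outcome vector order: (thr0.a,thr0.b)
[PSO] allowed = {00; 02; 20; 22}
PSO∖claimed = {00}

missing: thr0.a=0 thr0.b=0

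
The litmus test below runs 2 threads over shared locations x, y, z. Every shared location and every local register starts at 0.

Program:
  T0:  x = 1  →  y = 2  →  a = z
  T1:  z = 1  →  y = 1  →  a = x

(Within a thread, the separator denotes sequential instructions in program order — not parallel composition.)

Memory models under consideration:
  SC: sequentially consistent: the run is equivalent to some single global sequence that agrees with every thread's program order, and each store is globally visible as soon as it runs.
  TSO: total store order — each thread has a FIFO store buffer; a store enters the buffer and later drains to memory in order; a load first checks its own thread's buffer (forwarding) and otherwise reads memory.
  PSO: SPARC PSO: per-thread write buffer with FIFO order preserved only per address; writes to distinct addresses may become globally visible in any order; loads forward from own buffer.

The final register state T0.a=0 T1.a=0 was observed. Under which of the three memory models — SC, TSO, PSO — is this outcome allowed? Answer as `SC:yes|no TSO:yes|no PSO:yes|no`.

outcome vector order: (T0.a,T1.a)
SC: 3 outcomes — {(0,1) (1,0) (1,1)}
TSO: 4 outcomes — {(0,0) (0,1) (1,0) (1,1)}
PSO: 4 outcomes — {(0,0) (0,1) (1,0) (1,1)}
target (0,0) ∈ {TSO,PSO}

SC:no TSO:yes PSO:yes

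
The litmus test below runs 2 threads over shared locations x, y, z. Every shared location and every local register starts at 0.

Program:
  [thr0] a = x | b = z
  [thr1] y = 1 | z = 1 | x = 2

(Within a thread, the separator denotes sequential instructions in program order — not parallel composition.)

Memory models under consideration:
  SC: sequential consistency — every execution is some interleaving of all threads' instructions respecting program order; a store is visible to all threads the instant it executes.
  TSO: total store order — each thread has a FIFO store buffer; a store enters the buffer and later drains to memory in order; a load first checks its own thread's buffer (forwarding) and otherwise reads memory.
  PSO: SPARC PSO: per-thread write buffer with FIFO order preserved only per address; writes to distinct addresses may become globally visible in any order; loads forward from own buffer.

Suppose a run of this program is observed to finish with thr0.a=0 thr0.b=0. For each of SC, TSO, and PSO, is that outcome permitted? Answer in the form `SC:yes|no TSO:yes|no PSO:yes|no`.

outcome vector order: (thr0.a,thr0.b)
SC: 3 outcomes — {00, 01, 21}
TSO: 3 outcomes — {00, 01, 21}
PSO: 4 outcomes — {00, 01, 20, 21}
target 00 ∈ {SC,TSO,PSO}

SC:yes TSO:yes PSO:yes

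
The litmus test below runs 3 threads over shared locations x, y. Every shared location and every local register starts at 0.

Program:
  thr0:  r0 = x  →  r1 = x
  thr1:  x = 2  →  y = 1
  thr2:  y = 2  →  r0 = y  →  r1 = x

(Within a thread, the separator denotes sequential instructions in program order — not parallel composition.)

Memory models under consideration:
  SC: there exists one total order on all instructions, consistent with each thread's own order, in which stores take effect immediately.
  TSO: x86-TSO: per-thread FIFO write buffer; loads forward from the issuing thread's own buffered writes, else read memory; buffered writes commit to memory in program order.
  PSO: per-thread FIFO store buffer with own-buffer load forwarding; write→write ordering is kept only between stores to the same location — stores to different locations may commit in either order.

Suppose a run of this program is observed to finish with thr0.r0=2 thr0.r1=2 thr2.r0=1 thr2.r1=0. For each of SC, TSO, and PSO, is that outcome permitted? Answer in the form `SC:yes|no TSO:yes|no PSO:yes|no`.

outcome vector order: (thr0.r0,thr0.r1,thr2.r0,thr2.r1)
SC (9): 0012, 0020, 0022, 0212, 0220, 0222, 2212, 2220, 2222
TSO (9): 0012, 0020, 0022, 0212, 0220, 0222, 2212, 2220, 2222
PSO (12): 0010, 0012, 0020, 0022, 0210, 0212, 0220, 0222, 2210, 2212, 2220, 2222
target 2210 ∈ {PSO}

SC:no TSO:no PSO:yes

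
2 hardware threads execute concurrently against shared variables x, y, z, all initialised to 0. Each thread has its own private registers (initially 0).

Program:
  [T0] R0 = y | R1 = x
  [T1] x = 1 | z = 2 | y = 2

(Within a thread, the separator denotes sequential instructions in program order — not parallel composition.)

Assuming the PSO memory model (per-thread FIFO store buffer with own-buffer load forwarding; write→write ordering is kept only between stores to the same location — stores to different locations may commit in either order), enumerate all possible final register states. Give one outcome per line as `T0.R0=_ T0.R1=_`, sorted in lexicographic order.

T0.R0=0 T0.R1=0
T0.R0=0 T0.R1=1
T0.R0=2 T0.R1=0
T0.R0=2 T0.R1=1

outcome vector order: (T0.R0,T0.R1)
|PSO outcomes| = 4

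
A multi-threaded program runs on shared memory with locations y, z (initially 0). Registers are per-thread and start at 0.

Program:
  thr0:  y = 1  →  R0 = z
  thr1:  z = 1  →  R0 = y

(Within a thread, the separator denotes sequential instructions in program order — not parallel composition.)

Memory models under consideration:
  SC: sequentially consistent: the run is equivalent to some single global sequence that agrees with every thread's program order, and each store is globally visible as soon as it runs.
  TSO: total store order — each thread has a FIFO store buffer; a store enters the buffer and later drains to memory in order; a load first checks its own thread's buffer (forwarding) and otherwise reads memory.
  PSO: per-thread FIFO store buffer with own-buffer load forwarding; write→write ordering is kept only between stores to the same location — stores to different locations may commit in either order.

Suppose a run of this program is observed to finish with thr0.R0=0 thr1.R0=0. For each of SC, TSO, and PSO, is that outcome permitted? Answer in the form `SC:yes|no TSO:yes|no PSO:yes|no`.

outcome vector order: (thr0.R0,thr1.R0)
under SC → 0/1, 1/0, 1/1
under TSO → 0/0, 0/1, 1/0, 1/1
under PSO → 0/0, 0/1, 1/0, 1/1
target 0/0 ∈ {TSO,PSO}

SC:no TSO:yes PSO:yes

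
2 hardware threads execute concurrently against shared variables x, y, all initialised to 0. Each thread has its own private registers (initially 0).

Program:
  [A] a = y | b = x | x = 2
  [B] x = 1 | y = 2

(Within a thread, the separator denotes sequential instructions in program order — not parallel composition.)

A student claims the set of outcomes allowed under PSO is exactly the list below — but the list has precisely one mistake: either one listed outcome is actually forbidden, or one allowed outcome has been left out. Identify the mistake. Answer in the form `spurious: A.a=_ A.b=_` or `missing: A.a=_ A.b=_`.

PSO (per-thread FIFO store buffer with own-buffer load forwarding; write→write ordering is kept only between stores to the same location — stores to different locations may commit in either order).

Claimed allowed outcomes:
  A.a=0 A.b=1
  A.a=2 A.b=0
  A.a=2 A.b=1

outcome vector order: (A.a,A.b)
PSO: 4 outcomes — {(0,0); (0,1); (2,0); (2,1)}
PSO∖claimed = {(0,0)}

missing: A.a=0 A.b=0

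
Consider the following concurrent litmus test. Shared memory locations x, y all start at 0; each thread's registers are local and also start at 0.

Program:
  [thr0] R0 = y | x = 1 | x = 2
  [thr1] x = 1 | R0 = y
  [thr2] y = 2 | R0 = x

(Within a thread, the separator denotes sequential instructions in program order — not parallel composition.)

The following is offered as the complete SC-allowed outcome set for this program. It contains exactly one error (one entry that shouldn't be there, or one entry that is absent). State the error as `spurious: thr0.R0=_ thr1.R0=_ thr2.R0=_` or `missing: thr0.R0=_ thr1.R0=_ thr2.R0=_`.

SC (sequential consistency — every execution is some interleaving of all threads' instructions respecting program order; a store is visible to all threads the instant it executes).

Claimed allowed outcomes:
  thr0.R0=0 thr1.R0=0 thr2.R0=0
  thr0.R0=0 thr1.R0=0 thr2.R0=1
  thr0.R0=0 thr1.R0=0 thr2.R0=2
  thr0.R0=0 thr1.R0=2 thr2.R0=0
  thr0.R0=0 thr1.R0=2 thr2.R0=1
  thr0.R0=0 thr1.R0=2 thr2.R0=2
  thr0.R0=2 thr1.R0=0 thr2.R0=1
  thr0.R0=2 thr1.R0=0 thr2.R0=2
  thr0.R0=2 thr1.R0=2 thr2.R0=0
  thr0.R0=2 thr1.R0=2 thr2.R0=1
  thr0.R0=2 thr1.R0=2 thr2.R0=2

spurious: thr0.R0=0 thr1.R0=0 thr2.R0=0

outcome vector order: (thr0.R0,thr1.R0,thr2.R0)
SC: 10 outcomes — {001, 002, 020, 021, 022, 201, 202, 220, 221, 222}
claimed∖SC = {000}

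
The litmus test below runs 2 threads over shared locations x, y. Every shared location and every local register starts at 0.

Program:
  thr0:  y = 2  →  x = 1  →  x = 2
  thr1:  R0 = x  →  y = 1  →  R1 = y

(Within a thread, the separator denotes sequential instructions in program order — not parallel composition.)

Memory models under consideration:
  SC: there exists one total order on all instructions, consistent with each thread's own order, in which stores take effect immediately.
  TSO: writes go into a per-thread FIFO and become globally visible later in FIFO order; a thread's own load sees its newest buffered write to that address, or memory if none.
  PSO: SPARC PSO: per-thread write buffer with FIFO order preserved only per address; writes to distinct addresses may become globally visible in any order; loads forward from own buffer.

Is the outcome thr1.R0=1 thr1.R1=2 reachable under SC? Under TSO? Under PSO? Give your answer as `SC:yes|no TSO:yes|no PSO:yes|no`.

SC:no TSO:no PSO:yes

outcome vector order: (thr1.R0,thr1.R1)
SC (4): 0/1, 0/2, 1/1, 2/1
TSO (4): 0/1, 0/2, 1/1, 2/1
PSO (6): 0/1, 0/2, 1/1, 1/2, 2/1, 2/2
target 1/2 ∈ {PSO}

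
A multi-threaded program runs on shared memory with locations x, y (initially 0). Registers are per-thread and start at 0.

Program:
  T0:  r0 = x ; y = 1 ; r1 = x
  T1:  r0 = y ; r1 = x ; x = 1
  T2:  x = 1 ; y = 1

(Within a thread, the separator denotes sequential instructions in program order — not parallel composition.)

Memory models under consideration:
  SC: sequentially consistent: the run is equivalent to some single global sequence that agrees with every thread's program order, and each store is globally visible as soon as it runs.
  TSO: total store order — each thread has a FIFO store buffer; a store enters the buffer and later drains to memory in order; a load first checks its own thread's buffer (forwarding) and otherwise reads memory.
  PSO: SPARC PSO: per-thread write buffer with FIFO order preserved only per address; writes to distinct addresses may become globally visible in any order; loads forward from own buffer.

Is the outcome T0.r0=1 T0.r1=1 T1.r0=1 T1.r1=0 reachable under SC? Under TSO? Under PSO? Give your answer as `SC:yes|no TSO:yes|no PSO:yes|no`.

outcome vector order: (T0.r0,T0.r1,T1.r0,T1.r1)
under SC → 0000 0001 0010 0011 0100 0101 0110 0111 1100 1101 1111
under TSO → 0000 0001 0010 0011 0100 0101 0110 0111 1100 1101 1111
under PSO → 0000 0001 0010 0011 0100 0101 0110 0111 1100 1101 1110 1111
target 1110 ∈ {PSO}

SC:no TSO:no PSO:yes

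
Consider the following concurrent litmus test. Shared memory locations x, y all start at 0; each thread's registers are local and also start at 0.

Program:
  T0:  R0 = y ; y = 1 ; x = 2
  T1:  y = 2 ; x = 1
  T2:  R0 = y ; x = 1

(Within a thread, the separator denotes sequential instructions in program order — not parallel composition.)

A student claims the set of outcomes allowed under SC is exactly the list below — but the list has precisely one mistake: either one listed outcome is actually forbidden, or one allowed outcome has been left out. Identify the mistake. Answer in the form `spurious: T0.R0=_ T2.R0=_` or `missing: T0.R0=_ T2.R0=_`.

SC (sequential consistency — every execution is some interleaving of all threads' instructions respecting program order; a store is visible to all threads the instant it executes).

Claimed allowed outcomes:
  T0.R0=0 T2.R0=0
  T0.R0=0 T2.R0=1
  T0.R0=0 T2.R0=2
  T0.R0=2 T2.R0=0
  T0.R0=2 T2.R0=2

outcome vector order: (T0.R0,T2.R0)
under SC → <0 0>; <0 1>; <0 2>; <2 0>; <2 1>; <2 2>
SC∖claimed = {<2 1>}

missing: T0.R0=2 T2.R0=1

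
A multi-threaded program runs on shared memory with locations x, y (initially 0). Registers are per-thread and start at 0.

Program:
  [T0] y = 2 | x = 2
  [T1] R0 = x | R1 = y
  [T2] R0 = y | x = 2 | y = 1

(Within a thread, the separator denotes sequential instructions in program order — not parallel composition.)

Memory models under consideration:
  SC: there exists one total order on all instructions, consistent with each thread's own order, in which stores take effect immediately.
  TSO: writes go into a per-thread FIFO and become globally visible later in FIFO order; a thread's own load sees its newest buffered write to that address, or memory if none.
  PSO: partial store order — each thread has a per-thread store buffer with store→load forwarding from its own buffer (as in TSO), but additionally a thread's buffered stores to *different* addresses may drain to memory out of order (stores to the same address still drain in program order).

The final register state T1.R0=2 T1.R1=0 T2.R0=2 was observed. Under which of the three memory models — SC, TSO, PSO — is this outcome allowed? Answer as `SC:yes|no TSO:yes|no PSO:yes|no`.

SC:no TSO:no PSO:yes

outcome vector order: (T1.R0,T1.R1,T2.R0)
[SC] allowed = {000, 002, 010, 012, 020, 022, 200, 210, 212, 220, 222}
[TSO] allowed = {000, 002, 010, 012, 020, 022, 200, 210, 212, 220, 222}
[PSO] allowed = {000, 002, 010, 012, 020, 022, 200, 202, 210, 212, 220, 222}
target 202 ∈ {PSO}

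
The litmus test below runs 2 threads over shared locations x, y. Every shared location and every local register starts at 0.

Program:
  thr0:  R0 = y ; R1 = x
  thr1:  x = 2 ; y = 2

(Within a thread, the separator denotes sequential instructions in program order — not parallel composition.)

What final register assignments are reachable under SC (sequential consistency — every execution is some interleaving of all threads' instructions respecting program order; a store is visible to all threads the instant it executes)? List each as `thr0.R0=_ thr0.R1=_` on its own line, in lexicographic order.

outcome vector order: (thr0.R0,thr0.R1)
|SC outcomes| = 3

thr0.R0=0 thr0.R1=0
thr0.R0=0 thr0.R1=2
thr0.R0=2 thr0.R1=2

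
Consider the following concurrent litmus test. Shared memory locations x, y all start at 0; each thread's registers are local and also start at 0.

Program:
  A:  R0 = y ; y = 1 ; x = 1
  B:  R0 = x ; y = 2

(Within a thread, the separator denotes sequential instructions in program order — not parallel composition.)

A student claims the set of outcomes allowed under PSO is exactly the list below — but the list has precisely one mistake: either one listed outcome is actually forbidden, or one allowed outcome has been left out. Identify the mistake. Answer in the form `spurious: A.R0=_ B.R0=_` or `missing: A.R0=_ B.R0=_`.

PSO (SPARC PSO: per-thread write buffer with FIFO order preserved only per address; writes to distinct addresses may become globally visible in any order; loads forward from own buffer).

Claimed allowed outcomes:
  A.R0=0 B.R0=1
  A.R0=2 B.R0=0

outcome vector order: (A.R0,B.R0)
[PSO] allowed = {<0 0>, <0 1>, <2 0>}
PSO∖claimed = {<0 0>}

missing: A.R0=0 B.R0=0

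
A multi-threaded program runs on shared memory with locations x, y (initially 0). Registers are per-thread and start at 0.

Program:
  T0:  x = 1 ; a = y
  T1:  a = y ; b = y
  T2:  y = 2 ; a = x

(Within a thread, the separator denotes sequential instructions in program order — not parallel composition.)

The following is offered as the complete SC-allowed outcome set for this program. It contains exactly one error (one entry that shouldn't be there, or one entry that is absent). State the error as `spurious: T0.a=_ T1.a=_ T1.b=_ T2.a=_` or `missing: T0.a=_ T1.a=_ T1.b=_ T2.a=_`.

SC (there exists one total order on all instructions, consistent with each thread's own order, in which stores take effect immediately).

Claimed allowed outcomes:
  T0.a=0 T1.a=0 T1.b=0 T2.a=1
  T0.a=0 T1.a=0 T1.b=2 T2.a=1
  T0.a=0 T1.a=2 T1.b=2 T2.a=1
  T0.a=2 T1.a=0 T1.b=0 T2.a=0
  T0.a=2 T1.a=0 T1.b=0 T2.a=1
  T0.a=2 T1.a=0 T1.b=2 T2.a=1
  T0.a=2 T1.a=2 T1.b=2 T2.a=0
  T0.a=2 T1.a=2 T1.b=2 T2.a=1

missing: T0.a=2 T1.a=0 T1.b=2 T2.a=0

outcome vector order: (T0.a,T1.a,T1.b,T2.a)
under SC → 0/0/0/1, 0/0/2/1, 0/2/2/1, 2/0/0/0, 2/0/0/1, 2/0/2/0, 2/0/2/1, 2/2/2/0, 2/2/2/1
SC∖claimed = {2/0/2/0}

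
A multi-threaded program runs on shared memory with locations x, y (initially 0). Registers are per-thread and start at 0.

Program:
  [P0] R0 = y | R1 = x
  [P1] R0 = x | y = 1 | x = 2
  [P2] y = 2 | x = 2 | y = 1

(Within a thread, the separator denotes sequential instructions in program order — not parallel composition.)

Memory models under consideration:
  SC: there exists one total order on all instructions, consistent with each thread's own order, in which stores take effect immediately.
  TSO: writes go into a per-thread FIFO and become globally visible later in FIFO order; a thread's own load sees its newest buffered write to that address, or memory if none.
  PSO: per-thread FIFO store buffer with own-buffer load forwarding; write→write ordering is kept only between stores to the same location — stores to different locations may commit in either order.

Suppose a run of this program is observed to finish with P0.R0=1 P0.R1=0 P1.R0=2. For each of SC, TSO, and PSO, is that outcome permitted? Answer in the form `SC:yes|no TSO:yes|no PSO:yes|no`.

SC:no TSO:no PSO:yes

outcome vector order: (P0.R0,P0.R1,P1.R0)
under SC → <0 0 0>; <0 0 2>; <0 2 0>; <0 2 2>; <1 0 0>; <1 2 0>; <1 2 2>; <2 0 0>; <2 0 2>; <2 2 0>; <2 2 2>
under TSO → <0 0 0>; <0 0 2>; <0 2 0>; <0 2 2>; <1 0 0>; <1 2 0>; <1 2 2>; <2 0 0>; <2 0 2>; <2 2 0>; <2 2 2>
under PSO → <0 0 0>; <0 0 2>; <0 2 0>; <0 2 2>; <1 0 0>; <1 0 2>; <1 2 0>; <1 2 2>; <2 0 0>; <2 0 2>; <2 2 0>; <2 2 2>
target <1 0 2> ∈ {PSO}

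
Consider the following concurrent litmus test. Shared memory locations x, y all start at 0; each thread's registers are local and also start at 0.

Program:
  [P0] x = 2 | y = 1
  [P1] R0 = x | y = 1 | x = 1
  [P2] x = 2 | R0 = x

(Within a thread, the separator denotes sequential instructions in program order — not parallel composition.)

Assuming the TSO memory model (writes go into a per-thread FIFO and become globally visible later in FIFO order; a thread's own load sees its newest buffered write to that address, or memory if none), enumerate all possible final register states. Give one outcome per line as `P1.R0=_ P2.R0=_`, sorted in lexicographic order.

P1.R0=0 P2.R0=1
P1.R0=0 P2.R0=2
P1.R0=2 P2.R0=1
P1.R0=2 P2.R0=2

outcome vector order: (P1.R0,P2.R0)
|TSO outcomes| = 4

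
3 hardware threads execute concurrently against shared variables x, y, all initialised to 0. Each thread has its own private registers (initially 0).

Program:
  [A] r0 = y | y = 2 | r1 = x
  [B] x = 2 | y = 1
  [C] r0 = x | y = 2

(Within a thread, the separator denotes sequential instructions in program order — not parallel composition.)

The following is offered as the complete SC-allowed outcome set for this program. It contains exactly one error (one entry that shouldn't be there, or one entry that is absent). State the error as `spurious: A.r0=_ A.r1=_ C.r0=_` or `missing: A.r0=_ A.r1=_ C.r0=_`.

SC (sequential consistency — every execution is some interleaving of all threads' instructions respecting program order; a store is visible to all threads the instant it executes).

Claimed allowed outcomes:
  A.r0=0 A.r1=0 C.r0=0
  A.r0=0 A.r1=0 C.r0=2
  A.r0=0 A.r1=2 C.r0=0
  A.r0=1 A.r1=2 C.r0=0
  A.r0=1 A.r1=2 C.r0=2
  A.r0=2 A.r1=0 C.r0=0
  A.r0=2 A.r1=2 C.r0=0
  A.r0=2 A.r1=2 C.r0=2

missing: A.r0=0 A.r1=2 C.r0=2

outcome vector order: (A.r0,A.r1,C.r0)
under SC → (0,0,0); (0,0,2); (0,2,0); (0,2,2); (1,2,0); (1,2,2); (2,0,0); (2,2,0); (2,2,2)
SC∖claimed = {(0,2,2)}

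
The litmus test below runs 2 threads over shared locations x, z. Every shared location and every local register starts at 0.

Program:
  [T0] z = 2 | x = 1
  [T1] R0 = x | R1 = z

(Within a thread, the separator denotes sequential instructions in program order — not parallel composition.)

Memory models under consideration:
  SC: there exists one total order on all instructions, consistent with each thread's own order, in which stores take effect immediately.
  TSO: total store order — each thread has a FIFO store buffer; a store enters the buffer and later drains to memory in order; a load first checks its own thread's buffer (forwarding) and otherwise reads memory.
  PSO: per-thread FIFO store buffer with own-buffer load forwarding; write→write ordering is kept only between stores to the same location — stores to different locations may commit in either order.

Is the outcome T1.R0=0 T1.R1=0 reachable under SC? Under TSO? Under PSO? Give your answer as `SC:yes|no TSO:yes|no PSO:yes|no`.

SC:yes TSO:yes PSO:yes

outcome vector order: (T1.R0,T1.R1)
[SC] allowed = {00; 02; 12}
[TSO] allowed = {00; 02; 12}
[PSO] allowed = {00; 02; 10; 12}
target 00 ∈ {SC,TSO,PSO}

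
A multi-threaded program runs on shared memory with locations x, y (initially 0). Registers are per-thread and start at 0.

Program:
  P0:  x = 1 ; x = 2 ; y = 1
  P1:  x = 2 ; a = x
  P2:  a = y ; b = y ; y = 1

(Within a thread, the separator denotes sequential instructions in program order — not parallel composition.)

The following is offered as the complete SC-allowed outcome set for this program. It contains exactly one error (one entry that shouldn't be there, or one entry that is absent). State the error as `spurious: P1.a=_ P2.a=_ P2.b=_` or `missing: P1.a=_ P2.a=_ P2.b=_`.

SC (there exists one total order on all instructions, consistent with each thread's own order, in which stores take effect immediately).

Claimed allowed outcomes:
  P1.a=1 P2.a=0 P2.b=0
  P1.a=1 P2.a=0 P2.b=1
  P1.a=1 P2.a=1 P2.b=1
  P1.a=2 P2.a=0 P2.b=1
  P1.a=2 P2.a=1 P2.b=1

outcome vector order: (P1.a,P2.a,P2.b)
SC: 6 outcomes — {1/0/0; 1/0/1; 1/1/1; 2/0/0; 2/0/1; 2/1/1}
SC∖claimed = {2/0/0}

missing: P1.a=2 P2.a=0 P2.b=0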